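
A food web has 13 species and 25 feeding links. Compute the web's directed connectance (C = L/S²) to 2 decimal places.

The web has S = 13 species and L = 25 feeding links.
C = L / S² = 25 / 169 = 0.1479 ≈ 0.15.

C = 0.15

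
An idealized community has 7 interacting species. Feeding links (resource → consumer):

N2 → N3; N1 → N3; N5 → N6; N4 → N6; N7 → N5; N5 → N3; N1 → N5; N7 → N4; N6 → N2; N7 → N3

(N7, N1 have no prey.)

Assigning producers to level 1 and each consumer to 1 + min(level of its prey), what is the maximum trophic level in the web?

4

Producers (level 1): N7, N1.
Following each consumer down to its lowest-level prey: N7 → N4 → N6 → N2 (levels 1 through 4).
All prey of N2 (N6 3) are at level 3 or above, so N2 is at level 1 + 3 = 4.
Every consumer has at least one prey at level 3 or below, so none exceeds level 4.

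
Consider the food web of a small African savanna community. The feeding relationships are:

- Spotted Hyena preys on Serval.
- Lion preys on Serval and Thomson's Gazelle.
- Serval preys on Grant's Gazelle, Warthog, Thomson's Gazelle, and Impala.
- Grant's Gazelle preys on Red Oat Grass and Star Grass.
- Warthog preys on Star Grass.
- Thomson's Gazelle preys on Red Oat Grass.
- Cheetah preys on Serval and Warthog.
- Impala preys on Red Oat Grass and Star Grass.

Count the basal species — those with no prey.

2

Basal species (no prey listed): Red Oat Grass, Star Grass.
Count: 2.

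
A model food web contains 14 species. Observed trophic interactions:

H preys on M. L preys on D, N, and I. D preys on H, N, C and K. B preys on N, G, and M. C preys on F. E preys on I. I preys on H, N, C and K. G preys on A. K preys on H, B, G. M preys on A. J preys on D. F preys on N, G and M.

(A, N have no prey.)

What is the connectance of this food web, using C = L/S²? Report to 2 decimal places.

The web has S = 14 species and L = 26 feeding links.
C = L / S² = 26 / 196 = 0.1327 ≈ 0.13.

C = 0.13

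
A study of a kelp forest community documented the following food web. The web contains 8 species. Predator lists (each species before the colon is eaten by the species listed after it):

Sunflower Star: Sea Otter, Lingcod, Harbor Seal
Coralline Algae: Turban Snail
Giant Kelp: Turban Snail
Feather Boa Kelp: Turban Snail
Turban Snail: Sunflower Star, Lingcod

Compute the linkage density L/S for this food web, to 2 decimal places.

There are L = 8 links among S = 8 species.
L/S = 8/8 = 1.0000 ≈ 1.00.

L/S = 1.00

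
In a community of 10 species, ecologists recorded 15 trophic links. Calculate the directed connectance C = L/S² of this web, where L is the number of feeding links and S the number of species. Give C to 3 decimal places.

The web has S = 10 species and L = 15 feeding links.
C = L / S² = 15 / 100 = 0.1500 ≈ 0.150.

C = 0.150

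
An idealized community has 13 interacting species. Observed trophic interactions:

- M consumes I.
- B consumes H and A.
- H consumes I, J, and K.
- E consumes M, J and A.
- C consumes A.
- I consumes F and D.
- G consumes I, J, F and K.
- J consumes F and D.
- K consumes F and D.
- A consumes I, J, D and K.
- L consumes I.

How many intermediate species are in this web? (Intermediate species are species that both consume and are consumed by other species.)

6

Intermediate species (has both prey and predators): I, J, K, M, A, H.
Count: 6.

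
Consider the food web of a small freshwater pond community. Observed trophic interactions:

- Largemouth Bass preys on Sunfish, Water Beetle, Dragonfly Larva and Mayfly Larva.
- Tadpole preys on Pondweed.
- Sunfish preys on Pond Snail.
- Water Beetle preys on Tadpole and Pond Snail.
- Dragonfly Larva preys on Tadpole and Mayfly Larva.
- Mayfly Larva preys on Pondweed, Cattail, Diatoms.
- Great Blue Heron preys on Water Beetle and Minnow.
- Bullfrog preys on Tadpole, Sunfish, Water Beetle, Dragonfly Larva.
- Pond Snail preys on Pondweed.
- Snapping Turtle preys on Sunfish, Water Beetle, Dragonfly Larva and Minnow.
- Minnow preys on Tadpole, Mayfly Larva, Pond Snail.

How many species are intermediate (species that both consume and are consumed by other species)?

7

Intermediate species (has both prey and predators): Mayfly Larva, Pond Snail, Tadpole, Water Beetle, Dragonfly Larva, Sunfish, Minnow.
Count: 7.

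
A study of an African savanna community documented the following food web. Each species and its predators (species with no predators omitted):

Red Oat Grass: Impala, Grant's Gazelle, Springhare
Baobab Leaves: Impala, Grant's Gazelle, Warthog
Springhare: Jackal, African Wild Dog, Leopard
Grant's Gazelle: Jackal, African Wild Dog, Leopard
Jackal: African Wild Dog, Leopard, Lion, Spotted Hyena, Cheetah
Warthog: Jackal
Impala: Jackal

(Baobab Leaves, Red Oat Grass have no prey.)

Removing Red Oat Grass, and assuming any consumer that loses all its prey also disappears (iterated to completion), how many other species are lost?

Remove Red Oat Grass.
Round 1: Springhare (all prey gone) → extinct.
No further losses. Total secondary extinctions: 1.

1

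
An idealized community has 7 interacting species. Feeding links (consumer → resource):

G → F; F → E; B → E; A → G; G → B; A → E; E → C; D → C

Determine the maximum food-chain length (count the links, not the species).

4 links

One longest chain: C → E → B → G → A.
It has 5 species and 4 links.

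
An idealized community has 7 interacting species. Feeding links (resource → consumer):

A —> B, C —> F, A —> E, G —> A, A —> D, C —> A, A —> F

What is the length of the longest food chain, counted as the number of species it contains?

3 species

One longest chain: G → A → E.
It has 3 species and 2 links.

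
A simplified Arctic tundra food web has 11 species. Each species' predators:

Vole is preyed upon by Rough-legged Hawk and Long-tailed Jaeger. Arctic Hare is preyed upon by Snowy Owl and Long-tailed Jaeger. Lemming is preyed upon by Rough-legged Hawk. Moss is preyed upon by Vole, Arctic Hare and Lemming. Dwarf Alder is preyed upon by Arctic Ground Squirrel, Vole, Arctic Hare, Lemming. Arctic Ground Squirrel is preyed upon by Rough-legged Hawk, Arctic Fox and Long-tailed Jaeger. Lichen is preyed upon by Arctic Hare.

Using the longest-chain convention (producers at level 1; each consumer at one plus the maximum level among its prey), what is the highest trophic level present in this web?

3

Producers (level 1): Dwarf Alder, Moss, Lichen.
Dwarf Alder → Arctic Ground Squirrel → Arctic Fox gives Arctic Fox level 3.
No species has a prey at level 3, so no species reaches level 4.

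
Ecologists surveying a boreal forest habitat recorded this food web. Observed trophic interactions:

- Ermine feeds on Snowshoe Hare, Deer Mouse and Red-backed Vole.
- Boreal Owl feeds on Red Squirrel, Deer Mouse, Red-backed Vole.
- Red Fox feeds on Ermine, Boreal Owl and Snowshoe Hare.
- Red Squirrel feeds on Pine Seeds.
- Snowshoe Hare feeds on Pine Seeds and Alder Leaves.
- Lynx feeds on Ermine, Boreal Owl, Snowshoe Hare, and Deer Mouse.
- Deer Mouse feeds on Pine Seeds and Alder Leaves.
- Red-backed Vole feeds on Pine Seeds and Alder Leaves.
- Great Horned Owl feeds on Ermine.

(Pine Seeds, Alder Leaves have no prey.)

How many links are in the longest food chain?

One longest chain: Pine Seeds → Red Squirrel → Boreal Owl → Lynx.
It has 4 species and 3 links.

3 links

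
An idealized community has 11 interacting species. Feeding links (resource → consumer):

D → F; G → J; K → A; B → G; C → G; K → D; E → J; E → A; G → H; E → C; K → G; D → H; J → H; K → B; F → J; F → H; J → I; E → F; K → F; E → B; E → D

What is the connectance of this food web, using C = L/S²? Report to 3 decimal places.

C = 0.174

The web has S = 11 species and L = 21 feeding links.
C = L / S² = 21 / 121 = 0.1736 ≈ 0.174.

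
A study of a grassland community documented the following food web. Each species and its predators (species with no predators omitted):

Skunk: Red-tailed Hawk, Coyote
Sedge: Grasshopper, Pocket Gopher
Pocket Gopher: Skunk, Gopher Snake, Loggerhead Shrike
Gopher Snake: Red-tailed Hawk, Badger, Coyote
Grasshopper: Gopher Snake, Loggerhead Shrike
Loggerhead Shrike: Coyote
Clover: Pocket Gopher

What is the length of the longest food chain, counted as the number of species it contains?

One longest chain: Sedge → Pocket Gopher → Skunk → Red-tailed Hawk.
It has 4 species and 3 links.

4 species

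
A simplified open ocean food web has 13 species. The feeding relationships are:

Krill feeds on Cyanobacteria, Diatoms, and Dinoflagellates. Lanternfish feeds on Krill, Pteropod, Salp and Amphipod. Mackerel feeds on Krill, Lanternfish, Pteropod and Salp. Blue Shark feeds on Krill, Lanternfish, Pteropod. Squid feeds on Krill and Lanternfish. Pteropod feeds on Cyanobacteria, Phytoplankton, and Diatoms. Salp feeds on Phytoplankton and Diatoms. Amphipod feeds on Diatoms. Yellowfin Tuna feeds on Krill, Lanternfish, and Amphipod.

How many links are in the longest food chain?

One longest chain: Dinoflagellates → Krill → Lanternfish → Squid.
It has 4 species and 3 links.

3 links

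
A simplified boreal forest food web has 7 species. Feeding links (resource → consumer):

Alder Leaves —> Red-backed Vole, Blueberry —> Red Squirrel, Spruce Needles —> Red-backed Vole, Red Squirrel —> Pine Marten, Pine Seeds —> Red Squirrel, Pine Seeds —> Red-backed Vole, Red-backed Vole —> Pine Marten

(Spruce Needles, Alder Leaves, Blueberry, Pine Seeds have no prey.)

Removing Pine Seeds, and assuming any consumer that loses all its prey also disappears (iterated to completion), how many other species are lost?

Remove Pine Seeds.
Every predator of it retains at least one other prey: Red Squirrel still has Blueberry; Red-backed Vole still has Spruce Needles, Alder Leaves.
No consumer loses all prey, so no secondary extinctions occur.

0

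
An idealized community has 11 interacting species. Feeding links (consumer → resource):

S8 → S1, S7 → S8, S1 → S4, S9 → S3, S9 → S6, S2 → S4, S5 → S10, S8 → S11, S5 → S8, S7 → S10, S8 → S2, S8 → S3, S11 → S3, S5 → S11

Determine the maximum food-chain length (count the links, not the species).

3 links

One longest chain: S3 → S11 → S8 → S5.
It has 4 species and 3 links.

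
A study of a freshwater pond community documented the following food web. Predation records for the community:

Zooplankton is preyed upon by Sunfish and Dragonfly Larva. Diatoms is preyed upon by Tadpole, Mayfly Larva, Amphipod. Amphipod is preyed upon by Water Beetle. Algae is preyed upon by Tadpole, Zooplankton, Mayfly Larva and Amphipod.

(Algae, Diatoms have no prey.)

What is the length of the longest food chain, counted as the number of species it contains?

One longest chain: Algae → Amphipod → Water Beetle.
It has 3 species and 2 links.

3 species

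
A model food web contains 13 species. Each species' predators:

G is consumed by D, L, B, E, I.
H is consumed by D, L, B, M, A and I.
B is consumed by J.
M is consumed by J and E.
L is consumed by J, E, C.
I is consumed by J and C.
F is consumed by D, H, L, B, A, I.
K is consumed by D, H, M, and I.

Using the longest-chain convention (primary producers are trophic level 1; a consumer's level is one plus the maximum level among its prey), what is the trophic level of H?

F is a producer → level 1.
H eats F (level 1); other prey at levels: K 1 → level 2.

Trophic level 2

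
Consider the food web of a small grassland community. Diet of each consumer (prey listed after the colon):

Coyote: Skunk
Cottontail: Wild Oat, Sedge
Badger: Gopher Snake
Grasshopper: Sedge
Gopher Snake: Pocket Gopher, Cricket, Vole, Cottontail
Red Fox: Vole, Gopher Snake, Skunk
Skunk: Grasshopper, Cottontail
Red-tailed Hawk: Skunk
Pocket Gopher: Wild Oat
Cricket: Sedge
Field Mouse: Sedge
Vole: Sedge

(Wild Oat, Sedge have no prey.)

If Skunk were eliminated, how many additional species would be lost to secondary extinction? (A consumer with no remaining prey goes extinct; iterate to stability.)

Remove Skunk.
Round 1: Red-tailed Hawk (all prey gone), Coyote (all prey gone) → extinct.
No further losses. Total secondary extinctions: 2.

2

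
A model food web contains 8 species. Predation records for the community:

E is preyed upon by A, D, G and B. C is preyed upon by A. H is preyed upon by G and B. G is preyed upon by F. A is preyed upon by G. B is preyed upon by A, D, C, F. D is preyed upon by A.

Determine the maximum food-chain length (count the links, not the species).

One longest chain: H → B → C → A → G → F.
It has 6 species and 5 links.

5 links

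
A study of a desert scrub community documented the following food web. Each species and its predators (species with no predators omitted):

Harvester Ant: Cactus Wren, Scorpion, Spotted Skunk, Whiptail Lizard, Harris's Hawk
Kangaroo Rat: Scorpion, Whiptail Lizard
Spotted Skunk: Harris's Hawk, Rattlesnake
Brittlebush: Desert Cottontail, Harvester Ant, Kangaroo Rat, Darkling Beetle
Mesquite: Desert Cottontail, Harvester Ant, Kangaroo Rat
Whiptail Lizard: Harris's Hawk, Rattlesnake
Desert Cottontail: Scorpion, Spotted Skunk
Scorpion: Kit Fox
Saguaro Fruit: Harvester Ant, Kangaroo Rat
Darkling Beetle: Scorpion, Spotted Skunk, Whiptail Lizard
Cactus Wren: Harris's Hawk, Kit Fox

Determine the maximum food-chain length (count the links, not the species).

3 links

One longest chain: Mesquite → Desert Cottontail → Spotted Skunk → Harris's Hawk.
It has 4 species and 3 links.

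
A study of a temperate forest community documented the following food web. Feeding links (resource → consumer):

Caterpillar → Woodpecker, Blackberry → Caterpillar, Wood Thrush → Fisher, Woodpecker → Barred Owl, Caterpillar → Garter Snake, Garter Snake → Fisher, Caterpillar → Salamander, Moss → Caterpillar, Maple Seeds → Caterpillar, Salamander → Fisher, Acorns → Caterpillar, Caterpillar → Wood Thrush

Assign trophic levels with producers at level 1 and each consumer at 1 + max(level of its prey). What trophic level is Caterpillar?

Moss is a producer → level 1.
Caterpillar eats Moss (level 1); other prey at levels: Blackberry 1, Maple Seeds 1, Acorns 1 → level 2.

Trophic level 2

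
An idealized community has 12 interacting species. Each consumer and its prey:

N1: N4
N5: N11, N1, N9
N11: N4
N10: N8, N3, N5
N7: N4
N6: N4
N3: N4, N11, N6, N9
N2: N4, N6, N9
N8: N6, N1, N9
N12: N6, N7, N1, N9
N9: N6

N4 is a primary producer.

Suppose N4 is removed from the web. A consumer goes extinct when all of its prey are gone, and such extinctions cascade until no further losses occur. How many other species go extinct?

11

Remove N4.
Round 1: N11 (all prey gone), N6 (all prey gone), N7 (all prey gone), N1 (all prey gone) → extinct.
Round 2: N9 (all prey gone) → extinct.
Round 3: N12 (all prey gone), N2 (all prey gone), N8 (all prey gone), N3 (all prey gone), N5 (all prey gone) → extinct.
Round 4: N10 (all prey gone) → extinct.
No further losses. Total secondary extinctions: 11.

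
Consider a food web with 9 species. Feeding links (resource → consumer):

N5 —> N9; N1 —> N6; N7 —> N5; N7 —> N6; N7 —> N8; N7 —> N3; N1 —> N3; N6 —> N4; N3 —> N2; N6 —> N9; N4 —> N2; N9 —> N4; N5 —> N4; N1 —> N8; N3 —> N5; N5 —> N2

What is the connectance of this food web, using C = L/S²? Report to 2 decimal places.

The web has S = 9 species and L = 16 feeding links.
C = L / S² = 16 / 81 = 0.1975 ≈ 0.20.

C = 0.20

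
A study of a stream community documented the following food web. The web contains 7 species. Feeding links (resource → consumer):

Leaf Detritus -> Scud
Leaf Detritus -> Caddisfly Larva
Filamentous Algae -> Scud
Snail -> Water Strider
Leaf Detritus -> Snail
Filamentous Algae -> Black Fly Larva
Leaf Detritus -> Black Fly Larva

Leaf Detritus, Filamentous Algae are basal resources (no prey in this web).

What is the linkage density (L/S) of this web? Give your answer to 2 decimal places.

L/S = 1.00

There are L = 7 links among S = 7 species.
L/S = 7/7 = 1.0000 ≈ 1.00.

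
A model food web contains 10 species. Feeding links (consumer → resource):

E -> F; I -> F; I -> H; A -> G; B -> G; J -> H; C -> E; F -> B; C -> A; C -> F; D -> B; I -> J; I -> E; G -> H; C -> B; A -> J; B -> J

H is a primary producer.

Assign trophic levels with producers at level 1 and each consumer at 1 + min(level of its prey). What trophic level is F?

H is a producer → level 1.
G eats H → level 2.
B eats G → level 3.
F eats B → level 4.
No prey of F is below level 3, so 4 is the minimum.

Trophic level 4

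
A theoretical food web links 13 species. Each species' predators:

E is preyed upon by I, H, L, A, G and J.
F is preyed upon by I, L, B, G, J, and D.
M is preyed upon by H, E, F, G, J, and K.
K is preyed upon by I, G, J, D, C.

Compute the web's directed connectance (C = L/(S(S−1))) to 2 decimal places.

C = 0.15

The web has S = 13 species and L = 23 feeding links.
C = L / (S(S−1)) = 23 / 156 = 0.1474 ≈ 0.15.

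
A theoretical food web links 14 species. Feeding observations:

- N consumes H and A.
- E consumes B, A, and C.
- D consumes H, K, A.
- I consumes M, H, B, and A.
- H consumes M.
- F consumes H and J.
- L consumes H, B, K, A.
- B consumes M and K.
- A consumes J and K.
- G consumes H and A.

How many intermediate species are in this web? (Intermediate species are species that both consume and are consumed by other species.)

Intermediate species (has both prey and predators): A, H, B.
Count: 3.

3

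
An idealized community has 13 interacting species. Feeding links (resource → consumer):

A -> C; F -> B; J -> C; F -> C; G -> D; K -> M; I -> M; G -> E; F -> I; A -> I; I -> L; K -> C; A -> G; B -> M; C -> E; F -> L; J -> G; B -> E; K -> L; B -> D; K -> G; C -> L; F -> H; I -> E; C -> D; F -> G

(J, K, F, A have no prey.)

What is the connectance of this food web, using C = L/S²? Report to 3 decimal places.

C = 0.154

The web has S = 13 species and L = 26 feeding links.
C = L / S² = 26 / 169 = 0.1538 ≈ 0.154.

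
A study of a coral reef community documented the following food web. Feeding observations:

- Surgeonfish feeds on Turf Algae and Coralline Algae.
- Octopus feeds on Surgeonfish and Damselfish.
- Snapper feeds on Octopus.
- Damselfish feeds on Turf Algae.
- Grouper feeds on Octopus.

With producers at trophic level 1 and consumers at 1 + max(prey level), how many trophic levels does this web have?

4

Producers (level 1): Turf Algae, Coralline Algae.
Turf Algae → Surgeonfish → Octopus → Grouper gives Grouper level 4.
No species has a prey at level 4, so no species reaches level 5.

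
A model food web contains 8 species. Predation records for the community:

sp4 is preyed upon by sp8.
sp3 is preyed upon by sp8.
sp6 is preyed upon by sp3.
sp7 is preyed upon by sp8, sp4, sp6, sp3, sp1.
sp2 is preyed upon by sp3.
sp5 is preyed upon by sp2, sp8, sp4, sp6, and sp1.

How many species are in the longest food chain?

One longest chain: sp5 → sp2 → sp3 → sp8.
It has 4 species and 3 links.

4 species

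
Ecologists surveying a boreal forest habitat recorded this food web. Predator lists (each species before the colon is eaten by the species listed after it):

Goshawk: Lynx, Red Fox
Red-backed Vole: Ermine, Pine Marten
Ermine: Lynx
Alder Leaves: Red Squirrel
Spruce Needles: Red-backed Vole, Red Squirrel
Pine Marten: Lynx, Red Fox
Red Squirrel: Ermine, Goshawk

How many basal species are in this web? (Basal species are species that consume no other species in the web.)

2

Basal species (no prey listed): Spruce Needles, Alder Leaves.
Count: 2.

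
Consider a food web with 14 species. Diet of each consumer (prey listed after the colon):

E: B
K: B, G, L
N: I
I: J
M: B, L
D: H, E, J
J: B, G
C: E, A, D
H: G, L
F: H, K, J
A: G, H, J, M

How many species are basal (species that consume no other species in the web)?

Basal species (no prey listed): B, G, L.
Count: 3.

3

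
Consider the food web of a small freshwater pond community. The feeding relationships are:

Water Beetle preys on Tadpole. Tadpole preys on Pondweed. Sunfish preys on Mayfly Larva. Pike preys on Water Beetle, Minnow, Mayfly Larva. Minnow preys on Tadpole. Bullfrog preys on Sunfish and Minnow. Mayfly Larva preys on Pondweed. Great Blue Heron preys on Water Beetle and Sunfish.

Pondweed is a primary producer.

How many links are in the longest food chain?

One longest chain: Pondweed → Tadpole → Water Beetle → Pike.
It has 4 species and 3 links.

3 links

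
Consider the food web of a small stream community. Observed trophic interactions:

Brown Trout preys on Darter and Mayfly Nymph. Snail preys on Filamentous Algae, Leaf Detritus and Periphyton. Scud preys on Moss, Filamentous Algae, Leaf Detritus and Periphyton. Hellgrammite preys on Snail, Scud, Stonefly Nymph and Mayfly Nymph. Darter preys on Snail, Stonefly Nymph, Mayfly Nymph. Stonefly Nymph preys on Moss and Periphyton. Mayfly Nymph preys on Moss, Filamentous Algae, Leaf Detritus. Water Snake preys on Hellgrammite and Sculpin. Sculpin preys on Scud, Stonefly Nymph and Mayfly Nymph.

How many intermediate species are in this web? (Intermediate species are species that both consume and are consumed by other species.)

Intermediate species (has both prey and predators): Stonefly Nymph, Mayfly Nymph, Scud, Snail, Sculpin, Hellgrammite, Darter.
Count: 7.

7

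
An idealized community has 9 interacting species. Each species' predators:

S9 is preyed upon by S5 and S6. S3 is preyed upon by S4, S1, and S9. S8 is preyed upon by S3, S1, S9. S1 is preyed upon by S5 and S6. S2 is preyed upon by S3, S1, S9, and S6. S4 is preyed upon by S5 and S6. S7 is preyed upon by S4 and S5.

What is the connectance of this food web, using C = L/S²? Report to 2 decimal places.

The web has S = 9 species and L = 18 feeding links.
C = L / S² = 18 / 81 = 0.2222 ≈ 0.22.

C = 0.22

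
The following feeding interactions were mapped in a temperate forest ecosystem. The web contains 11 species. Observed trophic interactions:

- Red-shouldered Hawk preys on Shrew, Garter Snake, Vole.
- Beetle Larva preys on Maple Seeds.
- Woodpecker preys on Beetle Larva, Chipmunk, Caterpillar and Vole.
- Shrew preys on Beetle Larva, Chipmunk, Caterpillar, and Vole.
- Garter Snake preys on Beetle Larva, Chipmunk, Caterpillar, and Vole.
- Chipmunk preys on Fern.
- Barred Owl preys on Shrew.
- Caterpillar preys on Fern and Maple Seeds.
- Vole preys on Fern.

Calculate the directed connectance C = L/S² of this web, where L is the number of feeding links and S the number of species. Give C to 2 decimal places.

The web has S = 11 species and L = 21 feeding links.
C = L / S² = 21 / 121 = 0.1736 ≈ 0.17.

C = 0.17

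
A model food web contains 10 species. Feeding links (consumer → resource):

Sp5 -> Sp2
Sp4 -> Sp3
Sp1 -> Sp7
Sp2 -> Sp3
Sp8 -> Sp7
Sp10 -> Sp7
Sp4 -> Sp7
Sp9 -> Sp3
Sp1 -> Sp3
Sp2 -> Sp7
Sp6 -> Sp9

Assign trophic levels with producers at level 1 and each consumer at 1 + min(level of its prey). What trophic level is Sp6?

Sp3 is a producer → level 1.
Sp9 eats Sp3 → level 2.
Sp6 eats Sp9 → level 3.
No prey of Sp6 is below level 2, so 3 is the minimum.

Trophic level 3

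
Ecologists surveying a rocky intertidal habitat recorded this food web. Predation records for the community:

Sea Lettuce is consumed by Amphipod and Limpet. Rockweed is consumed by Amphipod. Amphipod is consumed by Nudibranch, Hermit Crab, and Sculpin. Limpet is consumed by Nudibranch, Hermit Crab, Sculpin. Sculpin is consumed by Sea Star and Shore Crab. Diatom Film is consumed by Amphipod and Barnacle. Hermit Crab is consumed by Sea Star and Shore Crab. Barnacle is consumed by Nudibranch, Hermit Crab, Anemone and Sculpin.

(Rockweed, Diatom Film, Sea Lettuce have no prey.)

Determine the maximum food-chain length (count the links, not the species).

One longest chain: Diatom Film → Barnacle → Sculpin → Shore Crab.
It has 4 species and 3 links.

3 links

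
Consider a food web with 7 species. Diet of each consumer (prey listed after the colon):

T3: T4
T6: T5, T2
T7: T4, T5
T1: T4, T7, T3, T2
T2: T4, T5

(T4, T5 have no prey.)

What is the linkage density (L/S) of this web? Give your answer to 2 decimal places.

There are L = 11 links among S = 7 species.
L/S = 11/7 = 1.5714 ≈ 1.57.

L/S = 1.57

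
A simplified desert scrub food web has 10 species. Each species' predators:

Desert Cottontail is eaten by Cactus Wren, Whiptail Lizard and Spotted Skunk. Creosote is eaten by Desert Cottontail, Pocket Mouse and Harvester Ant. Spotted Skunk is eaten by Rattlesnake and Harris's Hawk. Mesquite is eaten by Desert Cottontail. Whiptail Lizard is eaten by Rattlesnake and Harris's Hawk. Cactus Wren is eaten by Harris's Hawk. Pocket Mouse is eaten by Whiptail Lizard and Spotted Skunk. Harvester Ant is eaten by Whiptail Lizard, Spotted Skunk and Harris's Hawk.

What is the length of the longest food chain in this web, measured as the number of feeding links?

One longest chain: Creosote → Harvester Ant → Whiptail Lizard → Rattlesnake.
It has 4 species and 3 links.

3 links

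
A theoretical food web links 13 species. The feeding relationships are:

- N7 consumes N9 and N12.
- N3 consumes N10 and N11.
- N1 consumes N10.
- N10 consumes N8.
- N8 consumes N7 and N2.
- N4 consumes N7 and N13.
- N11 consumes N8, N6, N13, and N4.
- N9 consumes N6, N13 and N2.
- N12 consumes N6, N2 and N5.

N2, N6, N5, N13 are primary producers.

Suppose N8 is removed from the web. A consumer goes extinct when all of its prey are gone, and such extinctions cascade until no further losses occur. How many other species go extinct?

2

Remove N8.
Round 1: N10 (all prey gone) → extinct.
Round 2: N1 (all prey gone) → extinct.
No further losses. Total secondary extinctions: 2.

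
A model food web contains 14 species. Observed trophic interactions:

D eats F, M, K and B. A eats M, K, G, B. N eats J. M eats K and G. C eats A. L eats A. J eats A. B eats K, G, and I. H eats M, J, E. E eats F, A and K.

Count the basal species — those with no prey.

4

Basal species (no prey listed): K, F, G, I.
Count: 4.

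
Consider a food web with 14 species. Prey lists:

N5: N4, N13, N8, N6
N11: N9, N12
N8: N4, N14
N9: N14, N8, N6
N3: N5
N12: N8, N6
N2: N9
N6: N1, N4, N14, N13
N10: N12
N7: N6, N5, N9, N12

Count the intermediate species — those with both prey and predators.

5

Intermediate species (has both prey and predators): N8, N6, N5, N9, N12.
Count: 5.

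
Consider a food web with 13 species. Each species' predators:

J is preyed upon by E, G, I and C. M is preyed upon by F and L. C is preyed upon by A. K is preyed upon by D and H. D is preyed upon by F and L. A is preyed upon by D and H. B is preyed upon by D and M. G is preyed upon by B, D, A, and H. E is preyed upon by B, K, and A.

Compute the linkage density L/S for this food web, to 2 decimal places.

There are L = 22 links among S = 13 species.
L/S = 22/13 = 1.6923 ≈ 1.69.

L/S = 1.69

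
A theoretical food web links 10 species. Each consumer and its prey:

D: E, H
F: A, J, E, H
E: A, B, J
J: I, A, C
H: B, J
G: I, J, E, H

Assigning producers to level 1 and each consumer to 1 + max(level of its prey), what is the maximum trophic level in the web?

Producers (level 1): I, A, B, C.
I → J → E → D gives D level 4.
No species has a prey at level 4, so no species reaches level 5.

4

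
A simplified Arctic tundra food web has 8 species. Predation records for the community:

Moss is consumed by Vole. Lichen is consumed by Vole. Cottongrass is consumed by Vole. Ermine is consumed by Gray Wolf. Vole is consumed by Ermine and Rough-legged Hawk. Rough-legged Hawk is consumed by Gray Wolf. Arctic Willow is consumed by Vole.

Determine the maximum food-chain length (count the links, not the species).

One longest chain: Arctic Willow → Vole → Ermine → Gray Wolf.
It has 4 species and 3 links.

3 links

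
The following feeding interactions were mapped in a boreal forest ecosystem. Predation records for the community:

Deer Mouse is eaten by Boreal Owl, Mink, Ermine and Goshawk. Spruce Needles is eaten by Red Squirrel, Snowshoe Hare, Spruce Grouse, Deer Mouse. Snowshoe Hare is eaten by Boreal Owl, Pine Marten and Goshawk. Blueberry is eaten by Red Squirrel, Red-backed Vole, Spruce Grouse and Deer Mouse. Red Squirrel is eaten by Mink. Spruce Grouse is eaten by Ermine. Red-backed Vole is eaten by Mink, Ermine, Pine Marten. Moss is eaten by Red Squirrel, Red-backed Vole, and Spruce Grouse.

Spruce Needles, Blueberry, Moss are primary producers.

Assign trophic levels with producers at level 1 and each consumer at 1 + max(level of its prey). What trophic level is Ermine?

Spruce Needles is a producer → level 1.
Deer Mouse eats Spruce Needles (level 1); other prey at levels: Blueberry 1 → level 2.
Ermine eats Deer Mouse (level 2); other prey at levels: Spruce Grouse 2, Red-backed Vole 2 → level 3.

Trophic level 3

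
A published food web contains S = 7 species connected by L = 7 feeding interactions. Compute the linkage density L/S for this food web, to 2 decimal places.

There are L = 7 links among S = 7 species.
L/S = 7/7 = 1.0000 ≈ 1.00.

L/S = 1.00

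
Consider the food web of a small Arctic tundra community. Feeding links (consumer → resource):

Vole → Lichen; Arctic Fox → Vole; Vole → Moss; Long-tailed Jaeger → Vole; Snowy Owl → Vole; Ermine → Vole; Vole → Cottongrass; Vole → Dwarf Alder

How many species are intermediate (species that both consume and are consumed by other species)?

1

Intermediate species (has both prey and predators): Vole.
Count: 1.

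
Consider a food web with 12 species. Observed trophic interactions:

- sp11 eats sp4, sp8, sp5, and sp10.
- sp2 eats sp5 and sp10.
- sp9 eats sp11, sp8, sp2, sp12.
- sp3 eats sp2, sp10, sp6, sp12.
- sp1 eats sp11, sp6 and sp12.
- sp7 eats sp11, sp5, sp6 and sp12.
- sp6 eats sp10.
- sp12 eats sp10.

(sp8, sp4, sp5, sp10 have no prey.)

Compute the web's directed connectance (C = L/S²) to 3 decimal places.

C = 0.160

The web has S = 12 species and L = 23 feeding links.
C = L / S² = 23 / 144 = 0.1597 ≈ 0.160.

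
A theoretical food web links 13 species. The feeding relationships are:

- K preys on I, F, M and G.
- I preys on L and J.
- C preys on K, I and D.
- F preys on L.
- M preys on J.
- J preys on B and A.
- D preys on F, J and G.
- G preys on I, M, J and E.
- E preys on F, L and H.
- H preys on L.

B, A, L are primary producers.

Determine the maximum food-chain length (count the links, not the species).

One longest chain: L → H → E → G → D → C.
It has 6 species and 5 links.

5 links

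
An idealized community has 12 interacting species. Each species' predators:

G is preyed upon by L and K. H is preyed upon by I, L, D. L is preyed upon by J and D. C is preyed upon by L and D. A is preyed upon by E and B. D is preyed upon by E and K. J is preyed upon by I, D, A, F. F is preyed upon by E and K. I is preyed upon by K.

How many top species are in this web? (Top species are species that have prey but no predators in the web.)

Top species (has prey, but nothing eats it): E, B, K.
Count: 3.

3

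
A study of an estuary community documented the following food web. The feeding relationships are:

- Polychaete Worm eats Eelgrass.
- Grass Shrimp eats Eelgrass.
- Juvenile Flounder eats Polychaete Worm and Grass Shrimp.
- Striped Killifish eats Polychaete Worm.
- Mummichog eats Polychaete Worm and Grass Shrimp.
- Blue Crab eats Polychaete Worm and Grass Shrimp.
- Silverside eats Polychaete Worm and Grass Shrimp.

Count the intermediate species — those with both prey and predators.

Intermediate species (has both prey and predators): Grass Shrimp, Polychaete Worm.
Count: 2.

2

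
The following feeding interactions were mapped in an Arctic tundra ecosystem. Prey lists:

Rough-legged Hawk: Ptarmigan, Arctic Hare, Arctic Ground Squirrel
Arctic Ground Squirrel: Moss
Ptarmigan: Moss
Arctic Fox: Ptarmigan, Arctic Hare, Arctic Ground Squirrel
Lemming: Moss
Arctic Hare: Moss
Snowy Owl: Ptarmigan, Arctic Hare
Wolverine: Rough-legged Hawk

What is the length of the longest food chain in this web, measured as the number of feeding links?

One longest chain: Moss → Ptarmigan → Rough-legged Hawk → Wolverine.
It has 4 species and 3 links.

3 links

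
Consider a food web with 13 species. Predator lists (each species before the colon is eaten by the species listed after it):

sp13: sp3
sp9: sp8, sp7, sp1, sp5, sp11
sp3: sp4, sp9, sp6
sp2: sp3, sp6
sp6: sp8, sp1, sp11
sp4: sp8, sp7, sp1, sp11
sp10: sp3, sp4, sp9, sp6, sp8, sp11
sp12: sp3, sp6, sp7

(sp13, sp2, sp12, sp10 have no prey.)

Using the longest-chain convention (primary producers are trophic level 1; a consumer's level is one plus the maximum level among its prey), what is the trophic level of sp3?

Trophic level 2

sp13 is a producer → level 1.
sp3 eats sp13 (level 1); other prey at levels: sp2 1, sp12 1, sp10 1 → level 2.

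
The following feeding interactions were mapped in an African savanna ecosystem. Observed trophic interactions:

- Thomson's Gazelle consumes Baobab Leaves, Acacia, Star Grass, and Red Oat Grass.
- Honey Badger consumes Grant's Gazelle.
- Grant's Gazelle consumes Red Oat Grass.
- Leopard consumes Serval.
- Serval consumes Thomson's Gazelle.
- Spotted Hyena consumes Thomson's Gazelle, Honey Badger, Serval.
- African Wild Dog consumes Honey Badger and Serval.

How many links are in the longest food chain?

One longest chain: Red Oat Grass → Thomson's Gazelle → Serval → Leopard.
It has 4 species and 3 links.

3 links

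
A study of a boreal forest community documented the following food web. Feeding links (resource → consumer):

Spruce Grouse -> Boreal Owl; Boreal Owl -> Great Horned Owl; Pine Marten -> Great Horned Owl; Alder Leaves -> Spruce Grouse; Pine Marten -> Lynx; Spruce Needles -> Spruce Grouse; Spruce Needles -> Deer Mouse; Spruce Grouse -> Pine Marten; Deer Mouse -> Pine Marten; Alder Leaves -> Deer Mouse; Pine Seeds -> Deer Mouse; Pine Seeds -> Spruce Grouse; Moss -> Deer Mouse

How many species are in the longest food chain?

4 species

One longest chain: Spruce Needles → Spruce Grouse → Pine Marten → Lynx.
It has 4 species and 3 links.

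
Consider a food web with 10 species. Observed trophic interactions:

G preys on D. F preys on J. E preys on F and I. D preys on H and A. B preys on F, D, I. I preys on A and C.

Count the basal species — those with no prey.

Basal species (no prey listed): J, A, C, H.
Count: 4.

4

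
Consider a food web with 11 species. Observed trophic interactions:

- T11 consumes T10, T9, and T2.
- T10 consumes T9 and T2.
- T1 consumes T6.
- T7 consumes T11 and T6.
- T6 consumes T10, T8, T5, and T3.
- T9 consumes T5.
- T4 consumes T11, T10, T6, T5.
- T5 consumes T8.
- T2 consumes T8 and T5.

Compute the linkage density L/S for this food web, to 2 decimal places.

There are L = 20 links among S = 11 species.
L/S = 20/11 = 1.8182 ≈ 1.82.

L/S = 1.82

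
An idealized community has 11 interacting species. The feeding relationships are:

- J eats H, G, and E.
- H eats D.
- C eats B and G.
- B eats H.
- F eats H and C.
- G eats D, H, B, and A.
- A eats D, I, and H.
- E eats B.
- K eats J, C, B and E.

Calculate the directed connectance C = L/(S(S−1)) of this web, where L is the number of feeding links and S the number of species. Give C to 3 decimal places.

C = 0.191

The web has S = 11 species and L = 21 feeding links.
C = L / (S(S−1)) = 21 / 110 = 0.1909 ≈ 0.191.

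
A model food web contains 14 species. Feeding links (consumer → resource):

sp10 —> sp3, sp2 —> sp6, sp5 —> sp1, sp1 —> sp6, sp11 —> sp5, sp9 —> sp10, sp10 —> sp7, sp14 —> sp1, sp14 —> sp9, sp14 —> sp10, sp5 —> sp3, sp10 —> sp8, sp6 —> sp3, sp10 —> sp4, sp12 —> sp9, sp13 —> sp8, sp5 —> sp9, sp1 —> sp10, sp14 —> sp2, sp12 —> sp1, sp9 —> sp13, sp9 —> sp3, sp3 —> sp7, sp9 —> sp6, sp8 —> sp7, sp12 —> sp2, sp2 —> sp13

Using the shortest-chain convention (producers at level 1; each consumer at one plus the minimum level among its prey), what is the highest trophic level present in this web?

Producers (level 1): sp7, sp4.
Following each consumer down to its lowest-level prey: sp7 → sp3 → sp5 → sp11 (levels 1 through 4).
All prey of sp11 (sp5 3) are at level 3 or above, so sp11 is at level 1 + 3 = 4.
Every consumer has at least one prey at level 3 or below, so none exceeds level 4.

4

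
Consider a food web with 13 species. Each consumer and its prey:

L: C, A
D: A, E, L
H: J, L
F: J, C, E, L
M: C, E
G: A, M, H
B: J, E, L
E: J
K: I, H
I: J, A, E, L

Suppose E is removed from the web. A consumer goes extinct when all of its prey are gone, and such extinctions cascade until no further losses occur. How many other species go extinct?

Remove E.
Every predator of it retains at least one other prey: D still has A, L; M still has C; F still has J, C, L; I still has J, A, L; B still has J, L.
No consumer loses all prey, so no secondary extinctions occur.

0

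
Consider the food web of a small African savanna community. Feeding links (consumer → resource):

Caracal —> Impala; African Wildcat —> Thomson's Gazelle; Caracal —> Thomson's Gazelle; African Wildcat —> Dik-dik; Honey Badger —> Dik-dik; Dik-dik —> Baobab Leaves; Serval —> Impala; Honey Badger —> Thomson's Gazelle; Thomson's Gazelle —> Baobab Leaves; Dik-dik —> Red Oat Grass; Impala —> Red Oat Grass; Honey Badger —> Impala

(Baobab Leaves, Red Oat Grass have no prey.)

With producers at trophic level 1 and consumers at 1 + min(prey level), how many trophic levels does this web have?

3

Producers (level 1): Baobab Leaves, Red Oat Grass.
Following each consumer down to its lowest-level prey: Red Oat Grass → Impala → Serval (levels 1 through 3).
All prey of Serval (Impala 2) are at level 2 or above, so Serval is at level 1 + 2 = 3.
Every consumer has at least one prey at level 2 or below, so none exceeds level 3.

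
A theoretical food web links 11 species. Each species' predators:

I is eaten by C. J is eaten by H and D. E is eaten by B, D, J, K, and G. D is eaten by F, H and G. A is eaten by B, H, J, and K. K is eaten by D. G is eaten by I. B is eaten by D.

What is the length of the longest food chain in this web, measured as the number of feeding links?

One longest chain: A → J → D → G → I → C.
It has 6 species and 5 links.

5 links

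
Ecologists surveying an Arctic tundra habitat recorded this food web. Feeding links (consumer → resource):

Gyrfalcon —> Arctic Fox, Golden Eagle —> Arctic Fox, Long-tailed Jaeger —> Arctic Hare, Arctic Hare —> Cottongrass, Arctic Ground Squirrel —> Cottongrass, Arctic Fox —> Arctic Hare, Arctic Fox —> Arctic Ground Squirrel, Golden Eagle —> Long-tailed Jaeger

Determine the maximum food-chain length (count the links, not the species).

One longest chain: Cottongrass → Arctic Hare → Arctic Fox → Gyrfalcon.
It has 4 species and 3 links.

3 links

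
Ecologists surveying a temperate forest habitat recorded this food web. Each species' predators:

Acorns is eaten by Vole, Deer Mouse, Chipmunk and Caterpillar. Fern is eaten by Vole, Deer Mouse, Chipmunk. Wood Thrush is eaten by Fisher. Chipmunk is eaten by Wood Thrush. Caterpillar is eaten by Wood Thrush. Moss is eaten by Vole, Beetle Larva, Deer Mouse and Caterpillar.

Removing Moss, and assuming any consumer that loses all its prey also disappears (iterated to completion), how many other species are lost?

Remove Moss.
Round 1: Beetle Larva (all prey gone) → extinct.
No further losses. Total secondary extinctions: 1.

1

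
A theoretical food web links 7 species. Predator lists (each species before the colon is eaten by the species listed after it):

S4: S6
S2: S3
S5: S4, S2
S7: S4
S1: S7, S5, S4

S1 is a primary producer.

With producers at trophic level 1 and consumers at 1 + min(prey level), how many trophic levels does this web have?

Producers (level 1): S1.
Following each consumer down to its lowest-level prey: S1 → S5 → S2 → S3 (levels 1 through 4).
All prey of S3 (S2 3) are at level 3 or above, so S3 is at level 1 + 3 = 4.
Every consumer has at least one prey at level 3 or below, so none exceeds level 4.

4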